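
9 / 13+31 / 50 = 853 / 650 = 1.31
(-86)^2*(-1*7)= -51772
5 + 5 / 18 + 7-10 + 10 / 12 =28 / 9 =3.11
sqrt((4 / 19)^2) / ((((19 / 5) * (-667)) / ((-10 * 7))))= 1400 / 240787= 0.01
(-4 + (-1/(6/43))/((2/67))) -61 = -3661/12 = -305.08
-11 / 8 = -1.38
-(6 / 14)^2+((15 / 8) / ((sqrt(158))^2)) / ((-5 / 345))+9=495333 / 61936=8.00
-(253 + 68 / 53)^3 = -2447821162333 / 148877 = -16441902.79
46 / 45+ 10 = 496 / 45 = 11.02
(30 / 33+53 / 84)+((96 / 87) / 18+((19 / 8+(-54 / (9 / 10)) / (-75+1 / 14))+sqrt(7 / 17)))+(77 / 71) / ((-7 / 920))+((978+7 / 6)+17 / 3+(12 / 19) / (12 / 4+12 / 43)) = sqrt(119) / 17+9059979965223923 / 10693171083672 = 847.91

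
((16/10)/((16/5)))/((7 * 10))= 1/140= 0.01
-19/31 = -0.61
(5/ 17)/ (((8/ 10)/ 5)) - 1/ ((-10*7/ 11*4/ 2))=2281/ 1190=1.92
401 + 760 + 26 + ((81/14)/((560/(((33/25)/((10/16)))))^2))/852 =361337637529403/304412500000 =1187.00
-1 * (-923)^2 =-851929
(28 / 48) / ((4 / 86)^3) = 556549 / 96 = 5797.39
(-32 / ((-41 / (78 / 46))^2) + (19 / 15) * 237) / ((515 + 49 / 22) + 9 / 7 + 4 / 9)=1849643873154 / 3198072872375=0.58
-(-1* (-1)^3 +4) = -5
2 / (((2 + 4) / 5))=5 / 3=1.67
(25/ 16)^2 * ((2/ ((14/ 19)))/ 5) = 2375/ 1792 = 1.33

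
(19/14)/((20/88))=209/35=5.97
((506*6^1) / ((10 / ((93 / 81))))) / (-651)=-506 / 945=-0.54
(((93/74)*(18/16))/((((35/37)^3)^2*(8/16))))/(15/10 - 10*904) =-58040892009/132921310812500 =-0.00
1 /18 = 0.06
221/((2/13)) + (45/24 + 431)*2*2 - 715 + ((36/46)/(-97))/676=1849753325/754078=2453.00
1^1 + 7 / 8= 15 / 8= 1.88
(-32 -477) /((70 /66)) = -16797 /35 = -479.91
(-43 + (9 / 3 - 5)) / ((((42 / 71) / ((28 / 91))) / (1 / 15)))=-142 / 91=-1.56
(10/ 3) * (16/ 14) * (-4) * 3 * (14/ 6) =-320/ 3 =-106.67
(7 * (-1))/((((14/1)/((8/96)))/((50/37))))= -25/444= -0.06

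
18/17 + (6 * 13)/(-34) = -21/17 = -1.24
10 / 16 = 5 / 8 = 0.62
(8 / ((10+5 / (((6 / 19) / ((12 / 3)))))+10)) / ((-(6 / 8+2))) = -48 / 1375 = -0.03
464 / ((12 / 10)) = 1160 / 3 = 386.67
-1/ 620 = -0.00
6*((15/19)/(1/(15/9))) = 150/19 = 7.89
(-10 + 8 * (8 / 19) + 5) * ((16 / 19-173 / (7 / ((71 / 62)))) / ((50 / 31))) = 7019423 / 252700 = 27.78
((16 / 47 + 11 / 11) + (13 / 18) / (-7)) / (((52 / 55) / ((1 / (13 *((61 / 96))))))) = 1611940 / 10174983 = 0.16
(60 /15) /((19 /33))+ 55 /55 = 151 /19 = 7.95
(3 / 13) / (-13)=-3 / 169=-0.02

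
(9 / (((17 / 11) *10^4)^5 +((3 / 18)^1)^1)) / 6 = 0.00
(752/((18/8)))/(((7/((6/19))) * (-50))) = -3008/9975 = -0.30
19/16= 1.19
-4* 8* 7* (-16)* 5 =17920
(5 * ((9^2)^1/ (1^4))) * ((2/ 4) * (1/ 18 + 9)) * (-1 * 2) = -7335/ 2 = -3667.50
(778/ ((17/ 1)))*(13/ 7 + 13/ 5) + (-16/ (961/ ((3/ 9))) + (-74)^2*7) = 66104032244/ 1715385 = 38535.97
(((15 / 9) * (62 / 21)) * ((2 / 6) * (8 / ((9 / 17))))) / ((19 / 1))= 42160 / 32319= 1.30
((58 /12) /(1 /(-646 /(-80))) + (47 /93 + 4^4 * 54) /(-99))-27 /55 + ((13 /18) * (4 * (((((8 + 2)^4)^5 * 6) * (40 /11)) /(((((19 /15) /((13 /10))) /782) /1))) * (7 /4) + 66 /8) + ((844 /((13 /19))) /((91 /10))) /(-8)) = 146562101300159999999998144291281653 /16555659120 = 8852688995215311004784577.00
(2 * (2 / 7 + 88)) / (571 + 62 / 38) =5871 / 19040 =0.31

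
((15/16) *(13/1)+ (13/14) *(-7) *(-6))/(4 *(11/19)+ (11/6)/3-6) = -140049/8408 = -16.66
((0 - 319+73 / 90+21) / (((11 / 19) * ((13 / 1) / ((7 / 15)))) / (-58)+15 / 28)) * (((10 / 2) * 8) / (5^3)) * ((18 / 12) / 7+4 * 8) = -53173249976 / 4471875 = -11890.59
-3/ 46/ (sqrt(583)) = -3* sqrt(583)/ 26818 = -0.00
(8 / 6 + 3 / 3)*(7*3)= 49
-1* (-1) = 1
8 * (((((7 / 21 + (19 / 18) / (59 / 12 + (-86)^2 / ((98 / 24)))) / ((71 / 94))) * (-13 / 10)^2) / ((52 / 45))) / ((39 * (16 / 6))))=150838557 / 3032878600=0.05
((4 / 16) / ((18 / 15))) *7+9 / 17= 811 / 408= 1.99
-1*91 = -91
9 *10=90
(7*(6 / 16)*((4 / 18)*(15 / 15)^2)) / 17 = 7 / 204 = 0.03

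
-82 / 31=-2.65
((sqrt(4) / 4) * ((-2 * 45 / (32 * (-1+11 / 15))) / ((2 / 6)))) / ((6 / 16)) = 675 / 16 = 42.19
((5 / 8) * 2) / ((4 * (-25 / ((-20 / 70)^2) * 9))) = -1 / 8820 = -0.00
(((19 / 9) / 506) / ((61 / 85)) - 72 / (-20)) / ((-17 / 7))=-35058569 / 23612490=-1.48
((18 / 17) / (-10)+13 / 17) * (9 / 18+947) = 10612 / 17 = 624.24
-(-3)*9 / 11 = 27 / 11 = 2.45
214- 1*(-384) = 598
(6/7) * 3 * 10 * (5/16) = 225/28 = 8.04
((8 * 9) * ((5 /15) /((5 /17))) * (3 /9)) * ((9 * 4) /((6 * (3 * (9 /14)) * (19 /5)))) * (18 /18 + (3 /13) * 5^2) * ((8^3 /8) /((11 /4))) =7798784 /2223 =3508.22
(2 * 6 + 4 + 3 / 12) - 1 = 61 / 4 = 15.25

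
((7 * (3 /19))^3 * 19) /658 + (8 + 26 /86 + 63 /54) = 20810524 /2188743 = 9.51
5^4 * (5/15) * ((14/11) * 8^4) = 35840000/33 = 1086060.61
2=2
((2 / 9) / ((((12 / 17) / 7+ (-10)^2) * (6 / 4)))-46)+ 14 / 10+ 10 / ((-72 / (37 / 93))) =-1113033791 / 24925860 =-44.65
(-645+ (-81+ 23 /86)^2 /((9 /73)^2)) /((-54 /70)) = -555020.03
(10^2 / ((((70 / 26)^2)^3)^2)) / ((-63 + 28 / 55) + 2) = -1025115745389164 / 89941333042435546875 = -0.00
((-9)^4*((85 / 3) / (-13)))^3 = -6423964410792375 / 2197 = -2923971056346.10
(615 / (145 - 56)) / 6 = 1.15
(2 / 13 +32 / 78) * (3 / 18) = 11 / 117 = 0.09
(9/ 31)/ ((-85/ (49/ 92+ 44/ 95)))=-0.00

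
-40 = -40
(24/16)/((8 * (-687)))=-1/3664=-0.00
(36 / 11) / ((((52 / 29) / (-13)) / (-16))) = 4176 / 11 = 379.64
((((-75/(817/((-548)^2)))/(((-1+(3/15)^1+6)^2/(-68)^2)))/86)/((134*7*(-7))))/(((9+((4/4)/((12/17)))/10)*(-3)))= -6509089200000/21382315188689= -0.30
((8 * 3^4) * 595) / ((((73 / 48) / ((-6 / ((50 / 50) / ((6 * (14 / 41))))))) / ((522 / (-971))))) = 4868938045440 / 2906203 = 1675360.62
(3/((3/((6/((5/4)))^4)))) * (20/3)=442368/125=3538.94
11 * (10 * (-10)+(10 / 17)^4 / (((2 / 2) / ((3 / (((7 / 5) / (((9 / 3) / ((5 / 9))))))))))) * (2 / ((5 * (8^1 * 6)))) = -31710085 / 3507882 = -9.04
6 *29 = 174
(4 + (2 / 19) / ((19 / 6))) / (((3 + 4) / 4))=832 / 361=2.30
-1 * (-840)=840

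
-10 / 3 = -3.33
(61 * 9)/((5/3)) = 1647/5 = 329.40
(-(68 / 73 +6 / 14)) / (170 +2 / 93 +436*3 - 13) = -0.00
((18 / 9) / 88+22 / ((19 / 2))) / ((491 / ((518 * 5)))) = 2531725 / 205238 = 12.34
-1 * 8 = -8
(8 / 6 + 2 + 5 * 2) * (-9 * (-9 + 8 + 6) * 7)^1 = -4200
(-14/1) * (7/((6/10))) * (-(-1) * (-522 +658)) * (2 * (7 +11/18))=-9129680/27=-338136.30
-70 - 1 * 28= -98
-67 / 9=-7.44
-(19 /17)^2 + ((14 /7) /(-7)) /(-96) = -121007 /97104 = -1.25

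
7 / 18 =0.39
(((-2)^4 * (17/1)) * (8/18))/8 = 136/9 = 15.11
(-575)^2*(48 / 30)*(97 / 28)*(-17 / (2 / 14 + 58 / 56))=-872321000 / 33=-26433969.70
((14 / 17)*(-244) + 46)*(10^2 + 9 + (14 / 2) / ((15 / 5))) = -293252 / 17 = -17250.12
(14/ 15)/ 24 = 0.04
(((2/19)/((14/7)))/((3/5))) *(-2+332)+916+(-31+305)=23160/19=1218.95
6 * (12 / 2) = 36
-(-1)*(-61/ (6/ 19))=-1159/ 6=-193.17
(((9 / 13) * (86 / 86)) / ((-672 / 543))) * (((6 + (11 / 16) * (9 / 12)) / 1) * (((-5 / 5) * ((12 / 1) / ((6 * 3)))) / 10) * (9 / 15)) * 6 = 2037879 / 2329600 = 0.87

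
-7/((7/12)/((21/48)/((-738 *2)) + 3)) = -70841/1968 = -36.00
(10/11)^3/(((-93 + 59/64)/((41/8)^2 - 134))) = 6895000/7843583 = 0.88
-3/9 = -1/3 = -0.33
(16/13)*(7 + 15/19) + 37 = 11507/247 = 46.59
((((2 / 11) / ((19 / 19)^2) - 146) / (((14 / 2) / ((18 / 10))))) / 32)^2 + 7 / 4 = 29626081 / 9486400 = 3.12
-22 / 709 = -0.03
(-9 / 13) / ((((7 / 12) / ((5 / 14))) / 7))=-270 / 91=-2.97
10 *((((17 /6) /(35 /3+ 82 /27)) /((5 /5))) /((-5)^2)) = 153 /1985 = 0.08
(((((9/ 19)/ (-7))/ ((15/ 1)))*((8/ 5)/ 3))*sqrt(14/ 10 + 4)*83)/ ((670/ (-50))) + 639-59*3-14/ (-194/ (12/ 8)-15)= 1992*sqrt(15)/ 222775 + 200088/ 433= 462.13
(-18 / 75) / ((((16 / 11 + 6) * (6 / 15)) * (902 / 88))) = -66 / 8405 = -0.01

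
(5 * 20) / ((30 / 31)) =310 / 3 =103.33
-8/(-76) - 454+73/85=-731653/1615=-453.04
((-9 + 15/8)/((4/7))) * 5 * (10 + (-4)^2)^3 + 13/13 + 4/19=-83277193/76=-1095752.54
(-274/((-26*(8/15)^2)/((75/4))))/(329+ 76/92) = 2.11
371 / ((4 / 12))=1113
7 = 7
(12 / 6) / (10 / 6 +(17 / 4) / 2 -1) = 48 / 67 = 0.72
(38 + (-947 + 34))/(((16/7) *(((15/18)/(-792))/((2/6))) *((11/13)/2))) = 286650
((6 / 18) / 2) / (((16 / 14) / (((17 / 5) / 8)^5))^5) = 96986934919339598782837352839694999 / 2213609288845146193920000000000000000000000000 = 0.00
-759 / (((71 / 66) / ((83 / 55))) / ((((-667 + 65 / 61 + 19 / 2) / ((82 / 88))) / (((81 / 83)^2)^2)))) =234111948937819964 / 283105529433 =826942.34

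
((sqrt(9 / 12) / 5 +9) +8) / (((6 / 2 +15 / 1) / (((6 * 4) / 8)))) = 2.86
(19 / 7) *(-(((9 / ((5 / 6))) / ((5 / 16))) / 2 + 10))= -74.05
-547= -547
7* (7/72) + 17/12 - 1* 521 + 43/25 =-930929/1800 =-517.18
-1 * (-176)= 176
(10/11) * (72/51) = 240/187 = 1.28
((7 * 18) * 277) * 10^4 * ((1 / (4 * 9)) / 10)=969500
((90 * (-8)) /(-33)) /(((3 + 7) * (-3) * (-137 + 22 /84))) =0.01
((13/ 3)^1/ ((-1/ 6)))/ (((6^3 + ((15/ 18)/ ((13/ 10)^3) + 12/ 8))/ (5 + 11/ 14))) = -13880646/ 20104595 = -0.69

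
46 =46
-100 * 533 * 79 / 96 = -1052675 / 24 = -43861.46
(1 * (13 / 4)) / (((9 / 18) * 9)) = 13 / 18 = 0.72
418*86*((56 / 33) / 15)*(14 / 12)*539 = 345244592 / 135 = 2557367.35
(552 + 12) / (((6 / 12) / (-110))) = -124080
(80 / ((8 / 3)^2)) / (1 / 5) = 225 / 4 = 56.25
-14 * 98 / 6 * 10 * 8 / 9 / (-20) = 2744 / 27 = 101.63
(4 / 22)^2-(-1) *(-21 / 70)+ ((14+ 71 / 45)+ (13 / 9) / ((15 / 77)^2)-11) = 20765159 / 490050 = 42.37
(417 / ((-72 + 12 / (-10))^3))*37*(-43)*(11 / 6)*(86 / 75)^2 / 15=4497949511 / 16546914900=0.27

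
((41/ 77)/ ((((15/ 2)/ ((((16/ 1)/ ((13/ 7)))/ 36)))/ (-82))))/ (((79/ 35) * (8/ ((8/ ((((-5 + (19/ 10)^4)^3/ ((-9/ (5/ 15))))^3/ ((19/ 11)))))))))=2607755472000000000000000000000000000000000000/ 17290907014677250081126013834101718535987263546027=0.00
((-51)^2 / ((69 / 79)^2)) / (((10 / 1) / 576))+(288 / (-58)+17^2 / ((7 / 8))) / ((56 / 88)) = 740061179752 / 3758545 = 196900.98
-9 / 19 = -0.47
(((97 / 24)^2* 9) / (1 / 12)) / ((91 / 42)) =84681 / 104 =814.24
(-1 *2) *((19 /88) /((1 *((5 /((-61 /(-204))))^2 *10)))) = -0.00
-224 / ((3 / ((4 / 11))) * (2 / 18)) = -2688 / 11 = -244.36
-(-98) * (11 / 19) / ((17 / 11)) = 11858 / 323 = 36.71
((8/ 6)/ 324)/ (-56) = -1/ 13608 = -0.00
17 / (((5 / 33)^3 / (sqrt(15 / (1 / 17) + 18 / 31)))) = 610929*sqrt(245613) / 3875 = 78134.84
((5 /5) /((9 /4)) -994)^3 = -714996632888 /729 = -980790991.62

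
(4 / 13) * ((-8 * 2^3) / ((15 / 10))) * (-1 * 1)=512 / 39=13.13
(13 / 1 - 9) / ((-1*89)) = -0.04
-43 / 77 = -0.56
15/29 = 0.52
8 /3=2.67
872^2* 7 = 5322688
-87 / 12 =-29 / 4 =-7.25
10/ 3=3.33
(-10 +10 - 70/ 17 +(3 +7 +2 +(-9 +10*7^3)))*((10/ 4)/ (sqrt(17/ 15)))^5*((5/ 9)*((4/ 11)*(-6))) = -68309765625*sqrt(255)/ 3674924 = -296827.77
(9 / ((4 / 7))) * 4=63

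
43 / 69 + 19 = 1354 / 69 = 19.62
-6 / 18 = -1 / 3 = -0.33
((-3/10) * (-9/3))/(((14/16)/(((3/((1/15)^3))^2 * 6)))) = 4428675000/7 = 632667857.14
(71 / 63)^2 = 5041 / 3969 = 1.27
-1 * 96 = -96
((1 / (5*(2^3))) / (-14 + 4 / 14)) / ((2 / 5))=-7 / 1536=-0.00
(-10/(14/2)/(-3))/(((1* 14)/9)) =15/49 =0.31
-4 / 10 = -2 / 5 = -0.40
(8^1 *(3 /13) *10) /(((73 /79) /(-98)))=-1858080 /949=-1957.93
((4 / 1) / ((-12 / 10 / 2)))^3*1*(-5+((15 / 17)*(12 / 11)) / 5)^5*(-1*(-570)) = 892569508494838480000 / 2058024507363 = 433702079.49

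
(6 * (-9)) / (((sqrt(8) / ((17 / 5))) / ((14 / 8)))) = -3213 * sqrt(2) / 40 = -113.60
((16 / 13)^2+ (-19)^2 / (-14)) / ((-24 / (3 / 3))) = 57425 / 56784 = 1.01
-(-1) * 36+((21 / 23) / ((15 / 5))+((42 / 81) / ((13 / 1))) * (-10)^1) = 289865 / 8073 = 35.91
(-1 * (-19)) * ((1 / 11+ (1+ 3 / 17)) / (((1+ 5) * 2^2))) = 1501 / 1496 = 1.00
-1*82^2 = -6724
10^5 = 100000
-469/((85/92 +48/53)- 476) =2286844/2312055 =0.99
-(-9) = 9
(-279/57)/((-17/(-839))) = -78027/323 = -241.57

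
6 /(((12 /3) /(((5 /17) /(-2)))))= -15 /68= -0.22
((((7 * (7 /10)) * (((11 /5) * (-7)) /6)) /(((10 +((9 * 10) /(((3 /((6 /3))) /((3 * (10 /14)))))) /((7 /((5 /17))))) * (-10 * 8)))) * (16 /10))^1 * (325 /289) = 2403401 /130866000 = 0.02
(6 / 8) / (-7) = -3 / 28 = -0.11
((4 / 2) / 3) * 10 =20 / 3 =6.67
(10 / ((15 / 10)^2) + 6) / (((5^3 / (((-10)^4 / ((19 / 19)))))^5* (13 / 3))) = 308019200000 / 39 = 7897928205.13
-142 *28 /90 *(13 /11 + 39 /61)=-2429336 /30195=-80.45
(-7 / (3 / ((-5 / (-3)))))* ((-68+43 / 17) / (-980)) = -0.26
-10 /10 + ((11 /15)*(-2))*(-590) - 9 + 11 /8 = 20561 /24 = 856.71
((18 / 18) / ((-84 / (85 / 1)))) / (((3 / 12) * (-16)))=85 / 336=0.25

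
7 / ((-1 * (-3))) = 7 / 3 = 2.33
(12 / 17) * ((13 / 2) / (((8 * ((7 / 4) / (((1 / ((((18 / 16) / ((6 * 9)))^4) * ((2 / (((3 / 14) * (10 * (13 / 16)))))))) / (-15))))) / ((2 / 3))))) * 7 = -56070144 / 119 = -471177.68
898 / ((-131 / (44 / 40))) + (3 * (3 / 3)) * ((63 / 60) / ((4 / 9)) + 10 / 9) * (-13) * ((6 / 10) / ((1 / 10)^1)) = -859743 / 1048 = -820.37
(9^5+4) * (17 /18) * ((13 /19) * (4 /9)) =26101426 /1539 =16959.99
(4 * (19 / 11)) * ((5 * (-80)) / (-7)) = 30400 / 77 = 394.81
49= 49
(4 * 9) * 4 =144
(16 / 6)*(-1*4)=-32 / 3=-10.67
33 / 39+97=1272 / 13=97.85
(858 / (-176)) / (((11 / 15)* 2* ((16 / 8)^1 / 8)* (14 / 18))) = -17.09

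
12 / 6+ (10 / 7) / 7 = 108 / 49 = 2.20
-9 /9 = -1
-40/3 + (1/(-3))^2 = -119/9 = -13.22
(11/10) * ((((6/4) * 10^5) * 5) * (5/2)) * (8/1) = 16500000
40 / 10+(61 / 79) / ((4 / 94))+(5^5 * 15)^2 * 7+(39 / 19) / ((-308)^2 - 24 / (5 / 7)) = 10946590732557939961 / 711702152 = 15380859397.15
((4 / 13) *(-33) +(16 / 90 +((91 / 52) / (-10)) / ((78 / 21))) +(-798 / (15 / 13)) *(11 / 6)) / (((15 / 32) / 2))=-47846692 / 8775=-5452.61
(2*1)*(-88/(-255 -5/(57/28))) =10032/14675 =0.68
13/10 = 1.30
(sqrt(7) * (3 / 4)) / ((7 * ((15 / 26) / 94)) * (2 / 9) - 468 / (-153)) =93483 * sqrt(7) / 382454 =0.65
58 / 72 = 29 / 36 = 0.81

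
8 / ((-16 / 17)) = -17 / 2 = -8.50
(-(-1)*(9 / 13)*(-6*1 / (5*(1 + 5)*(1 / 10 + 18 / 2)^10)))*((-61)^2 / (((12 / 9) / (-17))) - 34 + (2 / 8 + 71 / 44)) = 9400027500000000 / 5568650489088936592343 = 0.00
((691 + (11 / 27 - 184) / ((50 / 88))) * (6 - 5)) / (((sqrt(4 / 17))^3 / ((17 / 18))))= 71763613 * sqrt(17) / 97200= 3044.13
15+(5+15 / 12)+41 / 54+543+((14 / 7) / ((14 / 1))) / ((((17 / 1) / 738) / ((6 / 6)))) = 7341203 / 12852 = 571.21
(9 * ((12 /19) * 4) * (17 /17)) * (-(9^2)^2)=-2834352 /19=-149176.42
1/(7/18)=18/7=2.57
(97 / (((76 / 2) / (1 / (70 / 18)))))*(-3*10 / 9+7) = 3201 / 1330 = 2.41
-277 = -277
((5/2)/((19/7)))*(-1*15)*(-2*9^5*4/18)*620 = 4271211000/19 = 224800578.95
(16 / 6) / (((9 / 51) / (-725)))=-98600 / 9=-10955.56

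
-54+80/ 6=-122/ 3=-40.67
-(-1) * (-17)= -17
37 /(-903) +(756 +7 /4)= 757.71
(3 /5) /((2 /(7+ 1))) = 2.40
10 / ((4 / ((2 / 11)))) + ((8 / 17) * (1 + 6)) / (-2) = -223 / 187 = -1.19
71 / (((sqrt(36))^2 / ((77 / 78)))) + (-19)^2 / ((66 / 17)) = 2932253 / 30888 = 94.93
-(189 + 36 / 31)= -5895 / 31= -190.16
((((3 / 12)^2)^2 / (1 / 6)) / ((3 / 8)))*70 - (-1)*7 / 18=343 / 72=4.76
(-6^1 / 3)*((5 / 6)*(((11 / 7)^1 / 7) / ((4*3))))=-55 / 1764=-0.03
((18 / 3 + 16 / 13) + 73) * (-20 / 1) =-20860 / 13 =-1604.62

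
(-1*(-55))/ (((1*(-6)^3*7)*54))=-55/ 81648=-0.00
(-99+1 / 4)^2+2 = 156057 / 16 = 9753.56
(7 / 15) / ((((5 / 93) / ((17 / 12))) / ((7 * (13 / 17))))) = 19747 / 300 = 65.82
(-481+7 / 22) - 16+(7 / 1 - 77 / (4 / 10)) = -7504 / 11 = -682.18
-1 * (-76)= 76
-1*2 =-2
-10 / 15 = -2 / 3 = -0.67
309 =309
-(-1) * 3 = 3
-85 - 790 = -875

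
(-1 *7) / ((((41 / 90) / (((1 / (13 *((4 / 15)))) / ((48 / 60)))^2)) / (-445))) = 788484375 / 886912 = 889.02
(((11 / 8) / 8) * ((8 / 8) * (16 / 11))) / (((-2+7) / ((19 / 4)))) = 19 / 80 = 0.24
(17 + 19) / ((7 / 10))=360 / 7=51.43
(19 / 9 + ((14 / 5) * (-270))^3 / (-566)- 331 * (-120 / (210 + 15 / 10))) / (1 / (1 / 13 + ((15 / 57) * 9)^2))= 2439311524234178 / 561794337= 4342000.91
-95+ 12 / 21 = -661 / 7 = -94.43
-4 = -4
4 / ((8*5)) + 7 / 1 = 7.10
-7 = -7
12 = 12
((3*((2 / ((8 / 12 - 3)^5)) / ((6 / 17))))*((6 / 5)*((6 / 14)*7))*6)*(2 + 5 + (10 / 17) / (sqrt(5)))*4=-1784592 / 12005 - 209952*sqrt(5) / 84035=-154.24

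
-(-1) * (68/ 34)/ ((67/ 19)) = 38/ 67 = 0.57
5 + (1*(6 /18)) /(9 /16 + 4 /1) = 1111 /219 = 5.07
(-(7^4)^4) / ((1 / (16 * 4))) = -2126907556454464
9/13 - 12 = -147/13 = -11.31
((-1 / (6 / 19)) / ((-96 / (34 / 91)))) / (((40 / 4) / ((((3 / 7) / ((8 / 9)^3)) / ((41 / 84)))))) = 0.00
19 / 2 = 9.50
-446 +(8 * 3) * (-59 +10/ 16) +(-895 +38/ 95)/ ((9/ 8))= -13211/ 5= -2642.20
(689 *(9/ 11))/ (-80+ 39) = -6201/ 451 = -13.75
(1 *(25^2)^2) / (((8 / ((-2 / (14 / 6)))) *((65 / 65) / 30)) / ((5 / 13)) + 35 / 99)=-966796875 / 1127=-857849.93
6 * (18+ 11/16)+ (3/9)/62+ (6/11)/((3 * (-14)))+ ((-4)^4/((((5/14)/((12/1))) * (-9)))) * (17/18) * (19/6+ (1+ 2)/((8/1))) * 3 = -4886987795/515592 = -9478.40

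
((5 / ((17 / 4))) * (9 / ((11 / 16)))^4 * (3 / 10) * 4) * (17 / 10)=5159780352 / 73205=70483.99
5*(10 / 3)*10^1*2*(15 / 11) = 5000 / 11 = 454.55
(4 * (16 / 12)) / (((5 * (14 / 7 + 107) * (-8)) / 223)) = -446 / 1635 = -0.27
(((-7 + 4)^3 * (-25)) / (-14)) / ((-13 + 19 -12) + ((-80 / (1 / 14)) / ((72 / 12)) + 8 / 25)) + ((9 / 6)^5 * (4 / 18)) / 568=0.25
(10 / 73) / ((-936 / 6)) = -0.00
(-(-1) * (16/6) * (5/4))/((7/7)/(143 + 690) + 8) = 0.42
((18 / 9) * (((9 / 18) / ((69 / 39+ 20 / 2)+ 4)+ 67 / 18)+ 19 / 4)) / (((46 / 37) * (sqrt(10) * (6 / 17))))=39475411 * sqrt(10) / 10184400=12.26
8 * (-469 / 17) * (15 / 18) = -9380 / 51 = -183.92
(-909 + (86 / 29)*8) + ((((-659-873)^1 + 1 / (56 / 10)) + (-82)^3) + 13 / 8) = -899344359 / 1624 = -553783.47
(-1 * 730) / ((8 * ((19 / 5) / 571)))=-1042075 / 76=-13711.51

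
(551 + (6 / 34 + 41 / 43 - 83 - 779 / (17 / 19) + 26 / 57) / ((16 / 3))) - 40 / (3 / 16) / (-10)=65637509 / 166668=393.82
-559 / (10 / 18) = -5031 / 5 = -1006.20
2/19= 0.11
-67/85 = -0.79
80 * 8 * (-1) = -640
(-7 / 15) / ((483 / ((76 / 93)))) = -76 / 96255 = -0.00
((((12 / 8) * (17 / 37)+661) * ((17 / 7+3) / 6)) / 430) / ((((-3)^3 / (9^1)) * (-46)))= 26581 / 2634696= 0.01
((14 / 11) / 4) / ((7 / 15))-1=-7 / 22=-0.32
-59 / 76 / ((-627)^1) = 59 / 47652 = 0.00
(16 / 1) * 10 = 160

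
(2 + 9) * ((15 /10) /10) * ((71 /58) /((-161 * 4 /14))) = -2343 /53360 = -0.04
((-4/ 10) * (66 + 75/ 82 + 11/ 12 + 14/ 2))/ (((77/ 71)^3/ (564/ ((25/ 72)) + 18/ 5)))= -1160792345373/ 30386125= -38201.39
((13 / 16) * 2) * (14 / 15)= 91 / 60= 1.52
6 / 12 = 1 / 2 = 0.50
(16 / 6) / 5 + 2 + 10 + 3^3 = 593 / 15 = 39.53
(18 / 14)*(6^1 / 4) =27 / 14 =1.93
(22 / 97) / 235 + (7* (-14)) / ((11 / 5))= -11169308 / 250745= -44.54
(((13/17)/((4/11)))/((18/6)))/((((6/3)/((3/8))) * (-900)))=-143/979200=-0.00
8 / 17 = 0.47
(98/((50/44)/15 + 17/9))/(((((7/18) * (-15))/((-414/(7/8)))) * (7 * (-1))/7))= -7869312/1945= -4045.92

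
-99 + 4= -95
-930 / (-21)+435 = 3355 / 7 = 479.29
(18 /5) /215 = 18 /1075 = 0.02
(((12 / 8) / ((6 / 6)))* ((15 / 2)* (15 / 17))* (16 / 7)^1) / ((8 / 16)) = 5400 / 119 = 45.38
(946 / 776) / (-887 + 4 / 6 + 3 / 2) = -1419 / 1029946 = -0.00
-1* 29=-29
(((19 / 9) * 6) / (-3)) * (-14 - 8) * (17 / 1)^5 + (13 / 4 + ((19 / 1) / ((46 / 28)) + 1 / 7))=764428377785 / 5796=131888954.07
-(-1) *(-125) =-125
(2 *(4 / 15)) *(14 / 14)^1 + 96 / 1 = 96.53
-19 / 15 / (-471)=19 / 7065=0.00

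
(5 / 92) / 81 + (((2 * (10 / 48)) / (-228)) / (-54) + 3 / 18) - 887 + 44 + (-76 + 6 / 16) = -3121021889 / 3398112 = -918.46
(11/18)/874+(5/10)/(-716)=5/5632056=0.00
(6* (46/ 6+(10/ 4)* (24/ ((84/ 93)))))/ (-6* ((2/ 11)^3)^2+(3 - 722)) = -5513097832/ 8916269201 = -0.62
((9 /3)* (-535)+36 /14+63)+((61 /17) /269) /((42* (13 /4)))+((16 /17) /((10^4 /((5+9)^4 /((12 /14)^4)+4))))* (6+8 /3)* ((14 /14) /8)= -442678262219 /288922140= -1532.17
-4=-4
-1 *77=-77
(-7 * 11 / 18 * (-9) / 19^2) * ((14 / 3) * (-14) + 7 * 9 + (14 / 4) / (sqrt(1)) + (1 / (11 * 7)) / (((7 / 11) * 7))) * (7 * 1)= 26477 / 30324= 0.87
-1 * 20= -20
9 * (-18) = -162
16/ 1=16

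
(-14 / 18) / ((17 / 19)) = -0.87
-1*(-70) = 70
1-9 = -8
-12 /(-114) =2 /19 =0.11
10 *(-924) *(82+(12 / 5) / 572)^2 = -577555219752 / 9295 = -62136118.32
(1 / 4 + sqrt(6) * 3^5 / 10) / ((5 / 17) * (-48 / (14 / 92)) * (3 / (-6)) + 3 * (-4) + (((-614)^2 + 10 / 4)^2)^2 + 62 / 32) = 119 / 9615357626029470531417700 + 28917 * sqrt(6) / 24038394065073676328544250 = 0.00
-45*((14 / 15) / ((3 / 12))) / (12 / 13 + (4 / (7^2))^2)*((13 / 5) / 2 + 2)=-21630609 / 36275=-596.30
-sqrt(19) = -4.36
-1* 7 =-7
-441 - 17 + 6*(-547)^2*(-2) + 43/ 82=-294459169/ 82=-3590965.48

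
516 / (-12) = -43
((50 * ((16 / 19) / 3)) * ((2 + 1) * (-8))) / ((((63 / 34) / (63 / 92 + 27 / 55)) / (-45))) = 323625600 / 33649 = 9617.69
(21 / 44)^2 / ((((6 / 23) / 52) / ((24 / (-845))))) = -10143 / 7865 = -1.29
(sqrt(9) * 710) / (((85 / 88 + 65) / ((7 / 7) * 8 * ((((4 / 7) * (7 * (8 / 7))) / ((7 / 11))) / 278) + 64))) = 5464650752 / 2635857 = 2073.20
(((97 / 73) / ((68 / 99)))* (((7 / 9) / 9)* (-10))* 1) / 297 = -3395 / 603126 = -0.01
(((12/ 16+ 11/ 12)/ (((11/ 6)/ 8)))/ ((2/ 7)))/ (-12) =-70/ 33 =-2.12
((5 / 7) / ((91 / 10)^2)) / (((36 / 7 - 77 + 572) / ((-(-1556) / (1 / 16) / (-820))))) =-1600 / 3055689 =-0.00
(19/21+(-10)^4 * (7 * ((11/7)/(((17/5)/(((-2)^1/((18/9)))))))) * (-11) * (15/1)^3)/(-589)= -428793750323/210273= -2039224.01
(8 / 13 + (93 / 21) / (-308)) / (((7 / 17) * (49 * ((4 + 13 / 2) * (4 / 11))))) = 95455 / 12235496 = 0.01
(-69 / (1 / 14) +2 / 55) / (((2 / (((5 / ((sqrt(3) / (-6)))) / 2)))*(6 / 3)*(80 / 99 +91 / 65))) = 597690*sqrt(3) / 1093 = 947.14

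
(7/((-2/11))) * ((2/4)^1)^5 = -77/64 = -1.20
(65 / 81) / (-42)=-65 / 3402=-0.02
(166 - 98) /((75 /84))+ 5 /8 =76.78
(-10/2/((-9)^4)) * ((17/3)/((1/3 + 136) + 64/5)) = -425/14676957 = -0.00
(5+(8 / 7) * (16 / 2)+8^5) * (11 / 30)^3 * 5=12217249 / 1512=8080.19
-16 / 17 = -0.94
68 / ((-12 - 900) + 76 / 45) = -765 / 10241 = -0.07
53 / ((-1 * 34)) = -53 / 34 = -1.56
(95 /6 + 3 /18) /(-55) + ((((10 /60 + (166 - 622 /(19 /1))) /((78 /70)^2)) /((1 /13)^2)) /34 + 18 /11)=535.50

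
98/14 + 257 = 264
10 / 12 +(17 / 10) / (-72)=583 / 720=0.81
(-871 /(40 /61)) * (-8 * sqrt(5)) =23760.91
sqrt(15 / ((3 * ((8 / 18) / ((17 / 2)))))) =3 * sqrt(170) / 4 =9.78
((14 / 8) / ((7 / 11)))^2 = 121 / 16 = 7.56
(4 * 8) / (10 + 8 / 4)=8 / 3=2.67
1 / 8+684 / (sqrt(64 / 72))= 1 / 8+513*sqrt(2)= 725.62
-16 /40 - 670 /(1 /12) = -40202 /5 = -8040.40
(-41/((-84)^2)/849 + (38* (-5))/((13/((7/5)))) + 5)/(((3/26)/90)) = -6020499385/499212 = -12060.01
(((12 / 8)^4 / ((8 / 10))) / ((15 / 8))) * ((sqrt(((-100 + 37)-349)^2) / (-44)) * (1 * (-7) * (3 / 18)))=36.87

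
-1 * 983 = -983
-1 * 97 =-97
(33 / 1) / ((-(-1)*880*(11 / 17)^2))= 867 / 9680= 0.09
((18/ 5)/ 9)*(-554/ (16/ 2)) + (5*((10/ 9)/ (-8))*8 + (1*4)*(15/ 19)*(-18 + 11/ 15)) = -150107/ 1710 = -87.78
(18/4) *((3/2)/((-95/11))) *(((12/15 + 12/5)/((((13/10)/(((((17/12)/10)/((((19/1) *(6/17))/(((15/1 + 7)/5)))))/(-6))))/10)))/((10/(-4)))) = -69938/586625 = -0.12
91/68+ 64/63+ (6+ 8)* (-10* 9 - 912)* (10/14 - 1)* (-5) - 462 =-87820483/4284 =-20499.65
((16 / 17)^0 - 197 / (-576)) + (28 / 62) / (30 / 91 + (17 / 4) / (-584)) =3356469143 / 1223725248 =2.74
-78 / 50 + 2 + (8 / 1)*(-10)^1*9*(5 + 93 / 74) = -4166593 / 925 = -4504.42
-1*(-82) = 82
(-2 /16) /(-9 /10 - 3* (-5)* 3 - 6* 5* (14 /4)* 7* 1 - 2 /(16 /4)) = 5 /27656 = 0.00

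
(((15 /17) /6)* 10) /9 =25 /153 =0.16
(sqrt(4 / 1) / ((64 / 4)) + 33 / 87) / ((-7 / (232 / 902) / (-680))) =39780 / 3157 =12.60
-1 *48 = -48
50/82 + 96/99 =2137/1353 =1.58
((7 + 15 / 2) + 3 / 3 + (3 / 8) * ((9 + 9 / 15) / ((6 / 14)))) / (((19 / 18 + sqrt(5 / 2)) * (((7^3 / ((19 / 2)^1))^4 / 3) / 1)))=-15978266847 / 497179036259920 + 7568652717 * sqrt(10) / 497179036259920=0.00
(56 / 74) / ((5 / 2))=56 / 185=0.30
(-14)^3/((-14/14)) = 2744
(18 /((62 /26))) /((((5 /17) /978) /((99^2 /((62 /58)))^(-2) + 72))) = 838125665631057596 /463772195865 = 1807192.57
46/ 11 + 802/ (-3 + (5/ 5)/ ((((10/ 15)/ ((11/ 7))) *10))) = -1217278/ 4257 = -285.95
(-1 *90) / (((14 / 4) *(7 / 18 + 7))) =-3240 / 931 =-3.48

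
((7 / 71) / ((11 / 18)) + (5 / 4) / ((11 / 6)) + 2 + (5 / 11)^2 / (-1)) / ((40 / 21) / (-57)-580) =-54225297 / 11929462600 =-0.00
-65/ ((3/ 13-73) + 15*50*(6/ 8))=-1690/ 12733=-0.13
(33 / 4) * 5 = 165 / 4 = 41.25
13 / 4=3.25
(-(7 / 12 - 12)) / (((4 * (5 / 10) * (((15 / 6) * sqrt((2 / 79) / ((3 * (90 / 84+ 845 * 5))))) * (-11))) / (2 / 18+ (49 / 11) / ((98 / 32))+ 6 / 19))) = -484843 * sqrt(98154735) / 17380440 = -276.37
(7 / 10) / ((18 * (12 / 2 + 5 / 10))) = 7 / 1170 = 0.01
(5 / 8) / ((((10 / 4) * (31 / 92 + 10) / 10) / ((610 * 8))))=1122400 / 951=1180.23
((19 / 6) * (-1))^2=361 / 36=10.03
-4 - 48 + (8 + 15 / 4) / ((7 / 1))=-1409 / 28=-50.32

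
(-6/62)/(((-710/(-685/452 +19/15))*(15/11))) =-18557/746139000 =-0.00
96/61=1.57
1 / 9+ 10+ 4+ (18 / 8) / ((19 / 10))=5231 / 342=15.30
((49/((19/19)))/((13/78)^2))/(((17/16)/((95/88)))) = 335160/187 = 1792.30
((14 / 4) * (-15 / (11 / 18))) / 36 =-105 / 44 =-2.39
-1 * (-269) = 269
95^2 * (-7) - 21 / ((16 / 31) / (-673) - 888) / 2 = -2340805147877 / 37052720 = -63174.99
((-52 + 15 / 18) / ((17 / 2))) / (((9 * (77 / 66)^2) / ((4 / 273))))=-4912 / 682227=-0.01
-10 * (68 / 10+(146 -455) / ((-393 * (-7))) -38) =287134 / 917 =313.12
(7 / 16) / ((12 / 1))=0.04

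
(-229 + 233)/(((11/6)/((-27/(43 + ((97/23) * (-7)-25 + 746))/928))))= -207/2395052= -0.00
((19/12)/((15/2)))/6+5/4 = 347/270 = 1.29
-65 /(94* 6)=-65 /564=-0.12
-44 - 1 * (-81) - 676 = -639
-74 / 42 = -37 / 21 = -1.76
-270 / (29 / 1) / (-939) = 90 / 9077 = 0.01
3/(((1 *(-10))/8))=-12/5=-2.40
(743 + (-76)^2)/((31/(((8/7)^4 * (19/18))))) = 84555776/223293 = 378.68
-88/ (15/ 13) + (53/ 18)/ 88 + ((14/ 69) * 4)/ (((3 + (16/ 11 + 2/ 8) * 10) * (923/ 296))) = -269118918023/ 3530807280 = -76.22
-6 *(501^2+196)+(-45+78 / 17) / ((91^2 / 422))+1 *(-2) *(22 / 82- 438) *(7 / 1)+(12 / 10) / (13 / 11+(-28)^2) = -124716545505580036 / 83085881515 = -1501055.81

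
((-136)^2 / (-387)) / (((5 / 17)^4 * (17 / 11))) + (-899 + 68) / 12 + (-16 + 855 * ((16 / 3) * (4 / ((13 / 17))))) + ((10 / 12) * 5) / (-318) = 2181408258047 / 111101250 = 19634.42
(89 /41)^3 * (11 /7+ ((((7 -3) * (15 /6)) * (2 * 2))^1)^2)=7903407459 /482447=16381.92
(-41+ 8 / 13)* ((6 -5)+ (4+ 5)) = -403.85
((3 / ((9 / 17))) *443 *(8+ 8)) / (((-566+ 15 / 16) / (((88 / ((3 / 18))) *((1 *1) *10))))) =-3393167360 / 9041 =-375308.86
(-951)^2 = 904401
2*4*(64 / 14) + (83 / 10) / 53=136261 / 3710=36.73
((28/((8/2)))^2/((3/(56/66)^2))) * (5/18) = 96040/29403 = 3.27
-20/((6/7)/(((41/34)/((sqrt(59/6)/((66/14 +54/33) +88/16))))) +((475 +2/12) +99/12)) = -7794846337350000/188407903157754721 +161191008000 * sqrt(354)/188407903157754721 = -0.04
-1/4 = -0.25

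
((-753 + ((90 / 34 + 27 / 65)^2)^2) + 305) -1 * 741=-1641546693673189 / 1490902050625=-1101.04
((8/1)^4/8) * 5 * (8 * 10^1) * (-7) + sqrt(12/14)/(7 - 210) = -1433600.00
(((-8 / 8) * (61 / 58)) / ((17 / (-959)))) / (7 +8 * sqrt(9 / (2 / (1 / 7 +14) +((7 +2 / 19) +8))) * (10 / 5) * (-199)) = -0.02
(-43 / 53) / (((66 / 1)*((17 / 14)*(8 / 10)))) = -1505 / 118932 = -0.01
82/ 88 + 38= 1713/ 44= 38.93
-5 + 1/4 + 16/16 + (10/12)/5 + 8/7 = -205/84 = -2.44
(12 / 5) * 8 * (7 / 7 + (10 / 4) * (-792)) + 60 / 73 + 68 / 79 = -1095589208 / 28835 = -37995.12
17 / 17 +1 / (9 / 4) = 13 / 9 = 1.44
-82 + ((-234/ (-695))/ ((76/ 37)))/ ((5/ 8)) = -5396734/ 66025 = -81.74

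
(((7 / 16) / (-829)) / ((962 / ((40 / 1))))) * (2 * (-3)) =105 / 797498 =0.00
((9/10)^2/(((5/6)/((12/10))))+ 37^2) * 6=5138124/625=8221.00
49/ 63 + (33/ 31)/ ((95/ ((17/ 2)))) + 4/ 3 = 2.21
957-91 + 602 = 1468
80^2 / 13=6400 / 13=492.31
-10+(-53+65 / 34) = -2077 / 34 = -61.09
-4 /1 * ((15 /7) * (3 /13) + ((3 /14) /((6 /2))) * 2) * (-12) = 2784 /91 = 30.59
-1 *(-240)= 240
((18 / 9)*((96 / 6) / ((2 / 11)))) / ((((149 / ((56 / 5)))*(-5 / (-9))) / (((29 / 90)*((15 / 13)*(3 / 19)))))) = 1286208 / 920075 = 1.40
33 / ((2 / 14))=231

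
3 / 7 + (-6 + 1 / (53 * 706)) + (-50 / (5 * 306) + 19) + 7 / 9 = 189335437 / 13358226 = 14.17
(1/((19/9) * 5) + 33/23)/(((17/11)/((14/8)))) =128667/74290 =1.73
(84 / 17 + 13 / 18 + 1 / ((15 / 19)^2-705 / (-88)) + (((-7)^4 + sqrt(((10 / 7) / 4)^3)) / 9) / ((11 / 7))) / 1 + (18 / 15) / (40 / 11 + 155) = 5 * sqrt(70) / 2772 + 94283101657867 / 537059016450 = 175.57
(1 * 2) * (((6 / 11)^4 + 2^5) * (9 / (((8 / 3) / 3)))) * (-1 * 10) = -95136120 / 14641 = -6497.93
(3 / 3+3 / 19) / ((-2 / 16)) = -176 / 19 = -9.26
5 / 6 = 0.83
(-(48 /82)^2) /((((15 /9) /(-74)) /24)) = 3068928 /8405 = 365.13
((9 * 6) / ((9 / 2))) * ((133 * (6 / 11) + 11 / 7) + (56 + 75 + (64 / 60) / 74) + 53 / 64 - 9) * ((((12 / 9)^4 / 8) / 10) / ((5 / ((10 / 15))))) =1077383798 / 86538375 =12.45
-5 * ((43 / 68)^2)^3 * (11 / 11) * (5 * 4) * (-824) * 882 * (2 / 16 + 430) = 24700811926470890175 / 12358435328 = 1998700585.54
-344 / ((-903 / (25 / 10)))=20 / 21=0.95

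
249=249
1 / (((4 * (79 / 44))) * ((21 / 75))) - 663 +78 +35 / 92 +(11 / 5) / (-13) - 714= -4293372121 / 3306940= -1298.29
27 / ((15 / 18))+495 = 2637 / 5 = 527.40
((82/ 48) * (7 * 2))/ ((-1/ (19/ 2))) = -5453/ 24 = -227.21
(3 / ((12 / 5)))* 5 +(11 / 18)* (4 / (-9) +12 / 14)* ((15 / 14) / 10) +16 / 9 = 21313 / 2646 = 8.05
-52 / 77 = -0.68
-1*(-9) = 9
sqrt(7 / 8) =sqrt(14) / 4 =0.94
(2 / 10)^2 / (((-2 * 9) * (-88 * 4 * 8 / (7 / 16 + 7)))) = 119 / 20275200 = 0.00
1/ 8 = 0.12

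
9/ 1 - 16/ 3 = 11/ 3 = 3.67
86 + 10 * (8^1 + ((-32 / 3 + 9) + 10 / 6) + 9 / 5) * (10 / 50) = 528 / 5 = 105.60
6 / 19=0.32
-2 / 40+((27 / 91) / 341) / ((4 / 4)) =-30491 / 620620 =-0.05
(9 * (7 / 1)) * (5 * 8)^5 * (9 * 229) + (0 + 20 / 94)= 624908390400010 / 47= 13295923200000.21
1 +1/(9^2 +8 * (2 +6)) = 146/145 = 1.01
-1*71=-71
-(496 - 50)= -446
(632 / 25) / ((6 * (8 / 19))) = 1501 / 150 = 10.01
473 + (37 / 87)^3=311522572 / 658503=473.08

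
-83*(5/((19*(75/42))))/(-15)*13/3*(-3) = -15106/1425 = -10.60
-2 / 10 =-1 / 5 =-0.20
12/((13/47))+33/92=52317/1196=43.74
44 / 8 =11 / 2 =5.50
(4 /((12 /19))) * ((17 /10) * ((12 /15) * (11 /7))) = 7106 /525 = 13.54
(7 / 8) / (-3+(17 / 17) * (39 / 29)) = -203 / 384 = -0.53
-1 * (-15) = 15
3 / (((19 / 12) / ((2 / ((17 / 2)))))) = 144 / 323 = 0.45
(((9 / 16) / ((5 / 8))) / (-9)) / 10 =-1 / 100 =-0.01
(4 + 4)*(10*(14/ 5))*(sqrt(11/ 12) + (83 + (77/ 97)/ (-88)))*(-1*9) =-16229052/ 97 - 336*sqrt(33) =-169239.99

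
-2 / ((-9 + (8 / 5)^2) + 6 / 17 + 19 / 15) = 1275 / 3073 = 0.41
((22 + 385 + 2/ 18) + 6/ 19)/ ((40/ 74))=257779/ 342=753.74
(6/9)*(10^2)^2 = 20000/3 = 6666.67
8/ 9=0.89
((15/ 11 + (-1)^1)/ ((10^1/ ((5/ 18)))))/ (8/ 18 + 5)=0.00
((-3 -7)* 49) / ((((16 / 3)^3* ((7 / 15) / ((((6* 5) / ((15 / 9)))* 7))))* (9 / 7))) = -694575 / 1024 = -678.30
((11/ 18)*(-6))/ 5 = -11/ 15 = -0.73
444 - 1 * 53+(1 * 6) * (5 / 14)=2752 / 7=393.14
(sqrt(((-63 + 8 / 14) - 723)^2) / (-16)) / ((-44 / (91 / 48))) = 35737 / 16896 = 2.12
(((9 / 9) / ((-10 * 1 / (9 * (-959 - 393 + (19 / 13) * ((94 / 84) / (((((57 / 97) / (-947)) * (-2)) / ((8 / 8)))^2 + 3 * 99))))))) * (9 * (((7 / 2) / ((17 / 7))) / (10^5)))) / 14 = 5549945241851056929 / 492311101754056000000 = 0.01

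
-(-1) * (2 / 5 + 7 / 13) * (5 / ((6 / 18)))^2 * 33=90585 / 13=6968.08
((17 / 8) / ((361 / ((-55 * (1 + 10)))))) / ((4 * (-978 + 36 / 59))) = 606815 / 666157632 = 0.00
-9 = -9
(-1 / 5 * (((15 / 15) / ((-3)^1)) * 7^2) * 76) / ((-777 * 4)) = -133 / 1665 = -0.08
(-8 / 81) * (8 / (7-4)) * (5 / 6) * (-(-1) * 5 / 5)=-160 / 729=-0.22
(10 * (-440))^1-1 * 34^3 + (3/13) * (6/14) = -3977055/91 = -43703.90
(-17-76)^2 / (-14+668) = 2883 / 218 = 13.22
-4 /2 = -2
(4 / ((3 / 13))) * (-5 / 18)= -130 / 27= -4.81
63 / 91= 9 / 13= 0.69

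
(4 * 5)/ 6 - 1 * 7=-11/ 3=-3.67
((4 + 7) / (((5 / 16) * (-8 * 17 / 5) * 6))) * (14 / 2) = -77 / 51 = -1.51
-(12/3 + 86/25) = -186/25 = -7.44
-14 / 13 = -1.08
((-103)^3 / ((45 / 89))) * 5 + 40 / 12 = -97252673 / 9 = -10805852.56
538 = 538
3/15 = 1/5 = 0.20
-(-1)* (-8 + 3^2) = 1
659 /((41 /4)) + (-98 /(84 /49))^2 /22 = 6911321 /32472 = 212.84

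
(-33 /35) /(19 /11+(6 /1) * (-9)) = 363 /20125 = 0.02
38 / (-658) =-19 / 329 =-0.06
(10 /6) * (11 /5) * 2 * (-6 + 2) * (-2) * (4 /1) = 704 /3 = 234.67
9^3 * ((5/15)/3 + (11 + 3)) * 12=123444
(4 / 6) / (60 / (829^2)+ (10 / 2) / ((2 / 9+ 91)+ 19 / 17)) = 19418681696 / 1579761135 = 12.29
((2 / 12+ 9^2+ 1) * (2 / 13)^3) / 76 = 493 / 125229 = 0.00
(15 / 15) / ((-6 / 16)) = -8 / 3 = -2.67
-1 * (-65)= 65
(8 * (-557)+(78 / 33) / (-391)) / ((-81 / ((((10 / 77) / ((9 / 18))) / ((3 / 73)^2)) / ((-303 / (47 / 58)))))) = -48001940255660 / 2121428125971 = -22.63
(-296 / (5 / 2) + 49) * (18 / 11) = -6246 / 55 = -113.56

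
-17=-17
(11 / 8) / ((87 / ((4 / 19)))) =11 / 3306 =0.00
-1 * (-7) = 7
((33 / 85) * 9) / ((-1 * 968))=-27 / 7480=-0.00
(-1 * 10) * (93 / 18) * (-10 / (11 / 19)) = 29450 / 33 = 892.42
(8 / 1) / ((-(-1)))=8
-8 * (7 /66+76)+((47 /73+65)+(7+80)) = -1098997 /2409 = -456.20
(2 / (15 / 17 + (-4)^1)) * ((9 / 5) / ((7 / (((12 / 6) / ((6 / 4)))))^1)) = -408 / 1855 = -0.22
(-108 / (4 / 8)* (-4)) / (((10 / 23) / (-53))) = -526608 / 5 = -105321.60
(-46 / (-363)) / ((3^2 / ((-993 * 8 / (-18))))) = 60904 / 9801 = 6.21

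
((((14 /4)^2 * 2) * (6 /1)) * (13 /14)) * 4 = 546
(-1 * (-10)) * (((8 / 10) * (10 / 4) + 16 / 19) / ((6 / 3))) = 270 / 19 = 14.21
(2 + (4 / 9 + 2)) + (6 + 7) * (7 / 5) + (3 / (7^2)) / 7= 349652 / 15435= 22.65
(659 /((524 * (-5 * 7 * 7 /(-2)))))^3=286191179 /264485658059000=0.00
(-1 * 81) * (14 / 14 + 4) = -405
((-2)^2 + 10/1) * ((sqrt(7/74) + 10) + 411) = 7 * sqrt(518)/37 + 5894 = 5898.31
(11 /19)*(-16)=-176 /19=-9.26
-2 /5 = -0.40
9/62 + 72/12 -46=-2471/62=-39.85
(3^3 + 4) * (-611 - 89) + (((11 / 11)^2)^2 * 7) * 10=-21630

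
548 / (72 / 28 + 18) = 959 / 36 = 26.64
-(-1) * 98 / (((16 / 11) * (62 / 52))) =7007 / 124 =56.51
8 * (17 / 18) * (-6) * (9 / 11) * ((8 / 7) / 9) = -1088 / 231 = -4.71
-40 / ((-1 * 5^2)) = 8 / 5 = 1.60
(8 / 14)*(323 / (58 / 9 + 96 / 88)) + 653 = 1768937 / 2611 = 677.49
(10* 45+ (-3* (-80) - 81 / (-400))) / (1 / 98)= 13527969 / 200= 67639.84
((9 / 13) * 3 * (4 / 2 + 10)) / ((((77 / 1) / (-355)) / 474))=-54519480 / 1001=-54465.01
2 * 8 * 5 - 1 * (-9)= 89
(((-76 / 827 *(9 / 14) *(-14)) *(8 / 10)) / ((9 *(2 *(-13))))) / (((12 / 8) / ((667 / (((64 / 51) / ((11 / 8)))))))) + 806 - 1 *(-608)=2429936389 / 1720160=1412.62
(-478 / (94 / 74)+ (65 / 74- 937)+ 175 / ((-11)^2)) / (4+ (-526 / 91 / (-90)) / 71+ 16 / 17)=-2726904584374425 / 10279831288738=-265.27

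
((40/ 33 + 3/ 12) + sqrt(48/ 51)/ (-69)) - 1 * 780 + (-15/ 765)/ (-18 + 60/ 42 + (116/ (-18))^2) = -6181030219/ 7939272 - 4 * sqrt(17)/ 1173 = -778.55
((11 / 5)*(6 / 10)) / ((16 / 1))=0.08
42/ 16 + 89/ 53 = 1825/ 424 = 4.30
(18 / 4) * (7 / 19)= 1.66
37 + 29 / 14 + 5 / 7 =557 / 14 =39.79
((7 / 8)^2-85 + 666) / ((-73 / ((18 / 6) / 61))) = -111699 / 284992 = -0.39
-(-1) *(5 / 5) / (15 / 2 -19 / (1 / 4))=-2 / 137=-0.01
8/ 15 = 0.53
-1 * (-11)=11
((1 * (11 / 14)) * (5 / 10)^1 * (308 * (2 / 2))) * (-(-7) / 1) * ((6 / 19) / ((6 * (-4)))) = -847 / 76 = -11.14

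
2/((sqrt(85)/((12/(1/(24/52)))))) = 144 *sqrt(85)/1105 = 1.20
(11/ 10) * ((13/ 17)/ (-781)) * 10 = -0.01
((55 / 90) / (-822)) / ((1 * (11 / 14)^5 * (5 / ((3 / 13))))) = -134456 / 1173402945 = -0.00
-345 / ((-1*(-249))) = -115 / 83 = -1.39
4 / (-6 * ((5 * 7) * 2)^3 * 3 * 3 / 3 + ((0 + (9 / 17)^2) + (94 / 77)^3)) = -527752148 / 814585163420051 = -0.00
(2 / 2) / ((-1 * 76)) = -1 / 76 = -0.01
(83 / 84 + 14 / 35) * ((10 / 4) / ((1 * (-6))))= -583 / 1008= -0.58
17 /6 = 2.83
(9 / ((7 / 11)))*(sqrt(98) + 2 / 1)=198 / 7 + 99*sqrt(2)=168.29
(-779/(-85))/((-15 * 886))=-779/1129650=-0.00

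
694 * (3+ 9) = 8328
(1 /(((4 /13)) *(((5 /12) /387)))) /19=15093 /95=158.87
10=10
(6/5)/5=6/25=0.24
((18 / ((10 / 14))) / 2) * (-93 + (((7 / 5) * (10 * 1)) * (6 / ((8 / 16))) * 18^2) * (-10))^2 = 18672287417847 / 5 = 3734457483569.40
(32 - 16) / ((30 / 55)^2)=484 / 9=53.78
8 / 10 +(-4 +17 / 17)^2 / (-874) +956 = 4181171 / 4370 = 956.79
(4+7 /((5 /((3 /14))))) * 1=43 /10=4.30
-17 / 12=-1.42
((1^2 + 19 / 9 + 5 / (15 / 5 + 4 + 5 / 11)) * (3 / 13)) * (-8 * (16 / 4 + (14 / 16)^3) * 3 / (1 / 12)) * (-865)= 17317164195 / 17056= 1015312.16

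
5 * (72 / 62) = 180 / 31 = 5.81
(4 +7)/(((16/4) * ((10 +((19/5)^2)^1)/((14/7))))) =275/1222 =0.23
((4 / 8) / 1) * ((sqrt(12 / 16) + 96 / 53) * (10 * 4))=10 * sqrt(3) + 1920 / 53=53.55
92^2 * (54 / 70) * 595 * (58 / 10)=112664304 / 5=22532860.80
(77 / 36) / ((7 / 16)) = 44 / 9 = 4.89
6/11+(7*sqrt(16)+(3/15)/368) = 577771/20240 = 28.55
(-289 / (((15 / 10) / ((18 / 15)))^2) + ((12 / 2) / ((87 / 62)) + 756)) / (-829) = -417104 / 601025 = -0.69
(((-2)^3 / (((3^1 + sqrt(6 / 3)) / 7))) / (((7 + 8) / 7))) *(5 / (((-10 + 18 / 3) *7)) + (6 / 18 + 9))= -1538 / 15 + 1538 *sqrt(2) / 45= -54.20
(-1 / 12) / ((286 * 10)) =-0.00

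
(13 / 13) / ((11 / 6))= 6 / 11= 0.55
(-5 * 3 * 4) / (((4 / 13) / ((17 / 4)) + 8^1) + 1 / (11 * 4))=-7.41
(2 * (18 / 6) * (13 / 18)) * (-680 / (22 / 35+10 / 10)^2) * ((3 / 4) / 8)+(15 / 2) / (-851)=-104.17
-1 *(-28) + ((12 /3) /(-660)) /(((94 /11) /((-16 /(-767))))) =15140572 /540735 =28.00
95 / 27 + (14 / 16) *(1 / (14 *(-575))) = 873973 / 248400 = 3.52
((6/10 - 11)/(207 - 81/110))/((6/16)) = -9152/68067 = -0.13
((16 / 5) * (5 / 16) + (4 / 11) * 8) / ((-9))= -43 / 99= -0.43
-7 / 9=-0.78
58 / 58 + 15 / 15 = 2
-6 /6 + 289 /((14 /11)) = 3165 /14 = 226.07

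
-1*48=-48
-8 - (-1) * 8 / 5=-32 / 5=-6.40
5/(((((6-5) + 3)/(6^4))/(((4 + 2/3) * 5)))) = 37800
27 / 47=0.57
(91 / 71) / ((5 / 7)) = 637 / 355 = 1.79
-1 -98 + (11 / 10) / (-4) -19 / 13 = -52383 / 520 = -100.74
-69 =-69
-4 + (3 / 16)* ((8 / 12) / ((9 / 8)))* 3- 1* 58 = -185 / 3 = -61.67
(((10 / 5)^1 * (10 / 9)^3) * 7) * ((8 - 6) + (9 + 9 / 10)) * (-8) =-1332800 / 729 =-1828.26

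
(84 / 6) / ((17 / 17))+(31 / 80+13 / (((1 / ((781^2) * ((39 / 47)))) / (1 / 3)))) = 8246726817 / 3760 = 2193278.41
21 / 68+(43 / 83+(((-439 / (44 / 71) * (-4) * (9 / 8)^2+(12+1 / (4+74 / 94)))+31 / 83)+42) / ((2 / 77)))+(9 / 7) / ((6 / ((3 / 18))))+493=40013004731107 / 284457600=140664.21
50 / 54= 25 / 27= 0.93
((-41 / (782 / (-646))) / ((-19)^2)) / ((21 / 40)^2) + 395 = 76188815 / 192717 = 395.34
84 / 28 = 3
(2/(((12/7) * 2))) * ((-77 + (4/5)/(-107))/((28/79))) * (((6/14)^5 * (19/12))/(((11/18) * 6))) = -5009015619/6330188480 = -0.79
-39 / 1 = -39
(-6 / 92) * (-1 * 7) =21 / 46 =0.46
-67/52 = -1.29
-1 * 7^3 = -343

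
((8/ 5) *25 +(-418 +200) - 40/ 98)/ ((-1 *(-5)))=-8742/ 245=-35.68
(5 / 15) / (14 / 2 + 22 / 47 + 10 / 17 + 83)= 799 / 218262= 0.00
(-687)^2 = 471969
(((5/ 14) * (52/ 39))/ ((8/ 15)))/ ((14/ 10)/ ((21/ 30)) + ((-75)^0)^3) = 25/ 84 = 0.30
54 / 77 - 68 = -5182 / 77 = -67.30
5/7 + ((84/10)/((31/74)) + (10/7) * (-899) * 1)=-1370919/1085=-1263.52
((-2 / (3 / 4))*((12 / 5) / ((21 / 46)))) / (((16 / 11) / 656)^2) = -299406272 / 105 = -2851488.30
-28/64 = -7/16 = -0.44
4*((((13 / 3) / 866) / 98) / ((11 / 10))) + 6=4201096 / 700161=6.00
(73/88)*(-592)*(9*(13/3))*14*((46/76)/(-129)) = 11306386/8987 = 1258.08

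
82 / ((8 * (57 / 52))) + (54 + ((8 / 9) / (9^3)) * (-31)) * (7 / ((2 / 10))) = 236606261 / 124659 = 1898.03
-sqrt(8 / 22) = -2 * sqrt(11) / 11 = -0.60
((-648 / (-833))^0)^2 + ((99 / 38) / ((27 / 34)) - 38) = -1922 / 57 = -33.72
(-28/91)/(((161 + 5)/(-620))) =1240/1079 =1.15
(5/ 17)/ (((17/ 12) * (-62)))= -30/ 8959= -0.00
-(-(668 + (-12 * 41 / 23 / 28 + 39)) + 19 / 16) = 1816205 / 2576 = 705.05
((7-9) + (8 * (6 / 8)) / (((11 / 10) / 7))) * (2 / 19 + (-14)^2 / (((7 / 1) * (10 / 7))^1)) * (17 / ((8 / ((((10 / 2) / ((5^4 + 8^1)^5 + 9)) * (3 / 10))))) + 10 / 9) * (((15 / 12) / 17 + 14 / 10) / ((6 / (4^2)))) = 3112.85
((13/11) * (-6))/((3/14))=-364/11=-33.09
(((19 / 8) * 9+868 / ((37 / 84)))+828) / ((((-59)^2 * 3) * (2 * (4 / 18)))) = 2504133 / 4121504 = 0.61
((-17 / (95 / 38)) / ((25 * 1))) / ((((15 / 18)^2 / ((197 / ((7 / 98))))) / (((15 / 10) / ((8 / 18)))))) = -11393298 / 3125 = -3645.86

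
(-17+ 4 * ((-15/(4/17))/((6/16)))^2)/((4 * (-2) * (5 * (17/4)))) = -679.90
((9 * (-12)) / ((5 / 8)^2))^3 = -330225942528 / 15625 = -21134460.32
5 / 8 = 0.62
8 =8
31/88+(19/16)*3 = 689/176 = 3.91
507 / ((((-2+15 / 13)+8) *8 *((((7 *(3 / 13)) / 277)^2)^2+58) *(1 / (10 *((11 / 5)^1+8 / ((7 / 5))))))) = 102329843862545442169 / 8465258104699253452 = 12.09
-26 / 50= -13 / 25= -0.52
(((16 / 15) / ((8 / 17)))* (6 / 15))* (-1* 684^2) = -10604736 / 25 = -424189.44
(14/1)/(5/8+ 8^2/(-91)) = -10192/57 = -178.81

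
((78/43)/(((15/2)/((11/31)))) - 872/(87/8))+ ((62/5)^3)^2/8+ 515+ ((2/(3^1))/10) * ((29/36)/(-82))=2432995822065285991/5349162375000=454836.79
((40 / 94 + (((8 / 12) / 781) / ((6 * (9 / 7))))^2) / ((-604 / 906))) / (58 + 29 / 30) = -6560580715 / 606073718547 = -0.01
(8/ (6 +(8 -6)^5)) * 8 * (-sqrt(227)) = -25.38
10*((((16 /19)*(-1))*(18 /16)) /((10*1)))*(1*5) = -90 /19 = -4.74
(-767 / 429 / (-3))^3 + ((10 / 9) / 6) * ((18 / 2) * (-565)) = -913492846 / 970299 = -941.46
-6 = -6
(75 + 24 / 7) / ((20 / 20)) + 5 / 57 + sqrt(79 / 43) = sqrt(3397) / 43 + 31328 / 399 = 79.87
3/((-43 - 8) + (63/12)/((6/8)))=-3/44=-0.07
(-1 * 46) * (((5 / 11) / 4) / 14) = -115 / 308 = -0.37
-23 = -23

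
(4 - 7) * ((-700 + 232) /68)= 351 /17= 20.65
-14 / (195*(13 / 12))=-56 / 845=-0.07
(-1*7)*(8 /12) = -14 /3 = -4.67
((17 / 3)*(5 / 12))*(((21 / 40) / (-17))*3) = -7 / 32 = -0.22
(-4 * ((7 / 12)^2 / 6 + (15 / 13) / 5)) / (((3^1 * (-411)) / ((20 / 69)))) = 16145 / 59724054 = 0.00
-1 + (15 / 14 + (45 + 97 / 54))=8858 / 189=46.87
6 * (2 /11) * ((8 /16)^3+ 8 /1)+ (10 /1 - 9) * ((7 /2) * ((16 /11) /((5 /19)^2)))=45307 /550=82.38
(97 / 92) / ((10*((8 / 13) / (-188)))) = -59267 / 1840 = -32.21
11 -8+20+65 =88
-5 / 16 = -0.31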